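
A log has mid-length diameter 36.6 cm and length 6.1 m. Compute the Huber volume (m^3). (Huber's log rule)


Huber: V = Am * L,  Am = pi*(Dm/200)^2
Am = pi*(36.6/200)^2 = 0.105209 m^2
V = 0.105209*6.1 = 0.6418 m^3

0.6418


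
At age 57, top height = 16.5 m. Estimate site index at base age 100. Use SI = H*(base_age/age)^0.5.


Formula: SI = H_dom * (base_age / age)^0.5
Age ratio = 100 / 57 = 1.75439
sqrt(age_ratio) = 1.32453
SI = 16.5 * 1.32453 = 21.9 m

21.9


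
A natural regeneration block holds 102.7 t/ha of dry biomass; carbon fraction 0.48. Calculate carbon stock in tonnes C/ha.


Formula: Carbon Stock = Biomass * Carbon Fraction
C = 102.7 t/ha * 0.48
C = 49.3 t C/ha

49.3


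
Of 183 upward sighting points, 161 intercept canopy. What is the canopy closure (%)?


Formula: Canopy closure = covered points / total points * 100
Closure = 161 / 183 * 100
Closure = 0.8798 * 100 = 88.0%

88.0


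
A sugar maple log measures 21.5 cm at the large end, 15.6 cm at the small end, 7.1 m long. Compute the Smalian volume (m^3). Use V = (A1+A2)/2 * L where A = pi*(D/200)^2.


Smalian: V = (A1 + A2)/2 * L,  A = pi*(D/200)^2
A1 = pi*(21.5/200)^2 = 0.036305 m^2
A2 = pi*(15.6/200)^2 = 0.019113 m^2
V = (0.036305+0.019113)/2*7.1 = 0.1967 m^3

0.1967


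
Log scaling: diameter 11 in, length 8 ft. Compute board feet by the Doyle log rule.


Doyle: BF = (D - 4)^2 * L / 16
Adjusted diameter = 11 - 4 = 7 in
(D-4)^2 = 7^2 = 49
BF = 49 * 8 / 16 = 25 BF

25


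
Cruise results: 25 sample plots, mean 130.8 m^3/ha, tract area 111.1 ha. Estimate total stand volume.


Formula: Total Volume = Mean Volume per ha * Total Area
Total Volume = 130.8 m^3/ha * 111.1 ha
Total Volume = 14532 m^3

14532


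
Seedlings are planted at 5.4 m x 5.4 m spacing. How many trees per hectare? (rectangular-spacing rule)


Formula: TPH = 10000 m^2/ha / (spacing_x * spacing_y)
Area per tree = 5.4 m * 5.4 m = 29.16 m^2
TPH = 10000 / 29.16 = 343 trees/ha

343


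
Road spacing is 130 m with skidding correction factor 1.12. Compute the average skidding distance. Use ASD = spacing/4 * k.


Formula: ASD = (spacing / 4) * correction
Uncorrected distance = spacing / 4 = 130 / 4 = 32.5 m
ASD = 32.5 * 1.12 = 36 m

36


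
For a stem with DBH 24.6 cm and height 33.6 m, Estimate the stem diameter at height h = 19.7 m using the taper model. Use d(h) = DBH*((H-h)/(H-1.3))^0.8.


Taper: d(h) = DBH * ((H - h) / (H - 1.3))^0.8
Numerator = H - h = 33.6 - 19.7 = 13.9 m
Denominator = H - 1.3 = 33.6 - 1.3 = 32.3 m
Ratio = 13.9 / 32.3 = 0.43034
d = 24.6 * 0.43034^0.8 = 12.5 cm

12.5


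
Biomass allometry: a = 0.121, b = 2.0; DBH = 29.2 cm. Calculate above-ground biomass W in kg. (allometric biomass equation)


Formula: W = a * DBH^b  (allometric power law)
DBH^b = 29.2^2.0 = 852.64
W = 0.121 * 852.64 = 103.2 kg

103.2


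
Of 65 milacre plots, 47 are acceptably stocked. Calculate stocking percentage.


Formula: Stocking % = stocked plots / total plots * 100
Stocking = 47 / 65 * 100
Stocking = 0.7231 * 100 = 72.3%

72.3


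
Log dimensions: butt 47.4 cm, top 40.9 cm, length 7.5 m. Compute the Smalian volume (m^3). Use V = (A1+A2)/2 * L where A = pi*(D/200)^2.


Smalian: V = (A1 + A2)/2 * L,  A = pi*(D/200)^2
A1 = pi*(47.4/200)^2 = 0.17646 m^2
A2 = pi*(40.9/200)^2 = 0.131382 m^2
V = (0.17646+0.131382)/2*7.5 = 1.1544 m^3

1.1544


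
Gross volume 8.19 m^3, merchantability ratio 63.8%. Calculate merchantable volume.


Formula: MV = V_total * (merchantable_pct / 100)
Merchantable fraction = 63.8% / 100 = 0.638
MV = 8.19 m^3 * 0.638 = 5.225 m^3

5.225


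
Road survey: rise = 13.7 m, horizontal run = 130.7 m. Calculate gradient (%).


Formula: Gradient = rise / run * 100
Gradient = 13.7 / 130.7 * 100 = 10.5%

10.5


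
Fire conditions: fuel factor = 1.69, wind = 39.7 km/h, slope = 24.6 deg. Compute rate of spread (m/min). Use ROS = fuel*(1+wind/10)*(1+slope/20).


Formula: ROS = fuel * (1 + wind/10) * (1 + slope/20)
Wind factor = 1 + 39.7/10 = 4.97
Slope factor = 1 + 24.6/20 = 2.23
ROS = 1.69 * 4.97 * 2.23 = 18.73 m/min

18.73


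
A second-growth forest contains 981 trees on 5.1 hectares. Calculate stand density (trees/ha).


Formula: Stand Density = N_trees / Area_ha
Density = 981 trees / 5.1 ha
Density = 192 trees/ha

192


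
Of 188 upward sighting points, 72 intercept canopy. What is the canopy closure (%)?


Formula: Canopy closure = covered points / total points * 100
Closure = 72 / 188 * 100
Closure = 0.383 * 100 = 38.3%

38.3


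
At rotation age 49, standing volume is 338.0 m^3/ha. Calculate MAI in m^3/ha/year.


Formula: MAI = Total Volume / Stand Age
MAI = 338.0 m^3/ha / 49 years
MAI = 6.9 m^3/ha/year

6.9


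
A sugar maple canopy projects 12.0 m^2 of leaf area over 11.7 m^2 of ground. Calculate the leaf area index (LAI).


Formula: LAI = total leaf area / ground area  (dimensionless)
LAI = 12.0 m^2 / 11.7 m^2
LAI = 1.03

1.03


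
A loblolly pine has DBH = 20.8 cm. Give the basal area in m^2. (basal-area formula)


Formula: BA = pi * (DBH/2)^2 / 10000  (cm^2 to m^2)
Radius = DBH/2 = 20.8/2 = 10.4 cm
BA = pi * 10.4^2 / 10000
   = 339.7947 cm^2 / 10000
   = 0.034 m^2

0.034


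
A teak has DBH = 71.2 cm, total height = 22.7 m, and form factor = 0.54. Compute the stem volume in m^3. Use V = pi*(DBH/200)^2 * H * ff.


Formula: V = pi * (DBH/200)^2 * H * ff
Radius = DBH/200 = 71.2/200 = 0.356 m
Radius^2 = 0.356^2 = 0.126736 m^2
V = pi * 0.126736 * 22.7 * 0.54
V = 4.881 m^3

4.881


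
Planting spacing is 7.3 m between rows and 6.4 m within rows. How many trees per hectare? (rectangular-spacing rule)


Formula: TPH = 10000 m^2/ha / (spacing_x * spacing_y)
Area per tree = 7.3 m * 6.4 m = 46.72 m^2
TPH = 10000 / 46.72 = 214 trees/ha

214


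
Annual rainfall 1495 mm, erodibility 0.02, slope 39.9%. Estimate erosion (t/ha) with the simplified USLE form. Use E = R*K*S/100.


Formula: E = R * K * S / 100  (simplified USLE)
R * K = 1495 * 0.02 = 29.9
E = 29.9 * 39.9 / 100 = 11.93 t/ha

11.93


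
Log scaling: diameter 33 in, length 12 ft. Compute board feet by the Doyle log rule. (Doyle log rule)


Doyle: BF = (D - 4)^2 * L / 16
Adjusted diameter = 33 - 4 = 29 in
(D-4)^2 = 29^2 = 841
BF = 841 * 12 / 16 = 631 BF

631


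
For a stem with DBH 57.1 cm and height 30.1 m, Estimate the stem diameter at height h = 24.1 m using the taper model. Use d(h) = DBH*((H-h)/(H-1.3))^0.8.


Taper: d(h) = DBH * ((H - h) / (H - 1.3))^0.8
Numerator = H - h = 30.1 - 24.1 = 6.0 m
Denominator = H - 1.3 = 30.1 - 1.3 = 28.8 m
Ratio = 6.0 / 28.8 = 0.20833
d = 57.1 * 0.20833^0.8 = 16.3 cm

16.3


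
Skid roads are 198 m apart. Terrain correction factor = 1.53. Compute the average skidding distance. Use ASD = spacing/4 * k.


Formula: ASD = (spacing / 4) * correction
Uncorrected distance = spacing / 4 = 198 / 4 = 49.5 m
ASD = 49.5 * 1.53 = 76 m

76


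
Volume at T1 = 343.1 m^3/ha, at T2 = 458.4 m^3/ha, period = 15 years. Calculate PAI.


Formula: PAI = (V_T2 - V_T1) / (T2 - T1)
Volume increment = 458.4 - 343.1 = 115.3 m^3/ha
PAI = 115.3 / 15 = 7.69 m^3/ha/year

7.69


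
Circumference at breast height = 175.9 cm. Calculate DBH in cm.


Formula: DBH = C / pi
DBH = 175.9 / pi
pi = 3.14159...
DBH = 56.0 cm

56.0


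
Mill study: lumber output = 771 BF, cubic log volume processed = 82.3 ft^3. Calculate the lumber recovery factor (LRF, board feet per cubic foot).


Formula: LRF = Lumber Output (BF) / Log Input (ft^3)
LRF = 771 BF / 82.3 ft^3
LRF = 9.37 BF/ft^3

9.37


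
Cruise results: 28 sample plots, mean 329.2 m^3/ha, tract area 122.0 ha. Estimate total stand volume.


Formula: Total Volume = Mean Volume per ha * Total Area
Total Volume = 329.2 m^3/ha * 122.0 ha
Total Volume = 40162 m^3

40162


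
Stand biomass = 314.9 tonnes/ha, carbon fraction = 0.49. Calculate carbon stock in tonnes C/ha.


Formula: Carbon Stock = Biomass * Carbon Fraction
C = 314.9 t/ha * 0.49
C = 154.3 t C/ha

154.3


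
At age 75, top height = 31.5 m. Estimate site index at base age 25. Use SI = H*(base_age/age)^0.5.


Formula: SI = H_dom * (base_age / age)^0.5
Age ratio = 25 / 75 = 0.33333
sqrt(age_ratio) = 0.57735
SI = 31.5 * 0.57735 = 18.2 m

18.2


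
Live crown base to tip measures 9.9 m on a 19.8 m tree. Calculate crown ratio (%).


Formula: Crown Ratio = (Crown Length / Total Height) * 100
CR = (9.9 m / 19.8 m) * 100
CR = 0.5 * 100 = 50.0%

50.0


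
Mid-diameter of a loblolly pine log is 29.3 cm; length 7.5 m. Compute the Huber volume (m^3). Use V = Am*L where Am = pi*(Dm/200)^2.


Huber: V = Am * L,  Am = pi*(Dm/200)^2
Am = pi*(29.3/200)^2 = 0.067426 m^2
V = 0.067426*7.5 = 0.5057 m^3

0.5057


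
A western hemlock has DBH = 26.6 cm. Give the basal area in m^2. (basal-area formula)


Formula: BA = pi * (DBH/2)^2 / 10000  (cm^2 to m^2)
Radius = DBH/2 = 26.6/2 = 13.3 cm
BA = pi * 13.3^2 / 10000
   = 555.7163 cm^2 / 10000
   = 0.0556 m^2

0.0556


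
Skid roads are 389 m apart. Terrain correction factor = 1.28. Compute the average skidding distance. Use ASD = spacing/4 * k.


Formula: ASD = (spacing / 4) * correction
Uncorrected distance = spacing / 4 = 389 / 4 = 97.25 m
ASD = 97.25 * 1.28 = 124 m

124


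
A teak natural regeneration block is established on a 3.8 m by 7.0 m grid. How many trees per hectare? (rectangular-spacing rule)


Formula: TPH = 10000 m^2/ha / (spacing_x * spacing_y)
Area per tree = 3.8 m * 7.0 m = 26.6 m^2
TPH = 10000 / 26.6 = 376 trees/ha

376


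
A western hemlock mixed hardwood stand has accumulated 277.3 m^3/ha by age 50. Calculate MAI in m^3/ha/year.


Formula: MAI = Total Volume / Stand Age
MAI = 277.3 m^3/ha / 50 years
MAI = 5.55 m^3/ha/year

5.55


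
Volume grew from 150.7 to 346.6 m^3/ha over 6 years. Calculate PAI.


Formula: PAI = (V_T2 - V_T1) / (T2 - T1)
Volume increment = 346.6 - 150.7 = 195.9 m^3/ha
PAI = 195.9 / 6 = 32.65 m^3/ha/year

32.65


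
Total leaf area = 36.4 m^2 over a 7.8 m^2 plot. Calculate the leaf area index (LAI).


Formula: LAI = total leaf area / ground area  (dimensionless)
LAI = 36.4 m^2 / 7.8 m^2
LAI = 4.67

4.67


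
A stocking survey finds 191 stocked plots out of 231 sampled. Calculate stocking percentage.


Formula: Stocking % = stocked plots / total plots * 100
Stocking = 191 / 231 * 100
Stocking = 0.8268 * 100 = 82.7%

82.7


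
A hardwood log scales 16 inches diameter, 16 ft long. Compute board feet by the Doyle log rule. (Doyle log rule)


Doyle: BF = (D - 4)^2 * L / 16
Adjusted diameter = 16 - 4 = 12 in
(D-4)^2 = 12^2 = 144
BF = 144 * 16 / 16 = 144 BF

144


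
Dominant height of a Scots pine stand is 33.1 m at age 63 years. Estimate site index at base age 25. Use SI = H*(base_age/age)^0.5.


Formula: SI = H_dom * (base_age / age)^0.5
Age ratio = 25 / 63 = 0.39683
sqrt(age_ratio) = 0.62994
SI = 33.1 * 0.62994 = 20.9 m

20.9


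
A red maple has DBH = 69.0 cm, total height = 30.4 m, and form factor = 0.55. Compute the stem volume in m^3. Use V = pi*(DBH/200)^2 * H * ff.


Formula: V = pi * (DBH/200)^2 * H * ff
Radius = DBH/200 = 69.0/200 = 0.345 m
Radius^2 = 0.345^2 = 0.119025 m^2
V = pi * 0.119025 * 30.4 * 0.55
V = 6.252 m^3

6.252


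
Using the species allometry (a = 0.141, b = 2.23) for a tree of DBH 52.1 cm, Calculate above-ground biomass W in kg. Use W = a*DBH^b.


Formula: W = a * DBH^b  (allometric power law)
DBH^b = 52.1^2.23 = 6738.2656
W = 0.141 * 6738.2656 = 950.1 kg

950.1


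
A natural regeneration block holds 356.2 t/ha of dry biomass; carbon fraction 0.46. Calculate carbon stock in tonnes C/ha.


Formula: Carbon Stock = Biomass * Carbon Fraction
C = 356.2 t/ha * 0.46
C = 163.9 t C/ha

163.9


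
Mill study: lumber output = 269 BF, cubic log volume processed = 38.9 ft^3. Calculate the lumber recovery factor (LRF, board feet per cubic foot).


Formula: LRF = Lumber Output (BF) / Log Input (ft^3)
LRF = 269 BF / 38.9 ft^3
LRF = 6.92 BF/ft^3

6.92


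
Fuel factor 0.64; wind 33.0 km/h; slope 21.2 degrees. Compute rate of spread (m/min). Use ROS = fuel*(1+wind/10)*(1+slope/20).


Formula: ROS = fuel * (1 + wind/10) * (1 + slope/20)
Wind factor = 1 + 33.0/10 = 4.3
Slope factor = 1 + 21.2/20 = 2.06
ROS = 0.64 * 4.3 * 2.06 = 5.67 m/min

5.67


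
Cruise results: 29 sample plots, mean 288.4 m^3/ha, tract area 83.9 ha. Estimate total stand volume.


Formula: Total Volume = Mean Volume per ha * Total Area
Total Volume = 288.4 m^3/ha * 83.9 ha
Total Volume = 24197 m^3

24197


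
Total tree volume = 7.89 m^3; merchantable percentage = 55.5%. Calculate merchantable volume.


Formula: MV = V_total * (merchantable_pct / 100)
Merchantable fraction = 55.5% / 100 = 0.555
MV = 7.89 m^3 * 0.555 = 4.379 m^3

4.379


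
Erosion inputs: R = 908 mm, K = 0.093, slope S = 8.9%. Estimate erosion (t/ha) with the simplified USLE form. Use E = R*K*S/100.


Formula: E = R * K * S / 100  (simplified USLE)
R * K = 908 * 0.093 = 84.444
E = 84.444 * 8.9 / 100 = 7.52 t/ha

7.52


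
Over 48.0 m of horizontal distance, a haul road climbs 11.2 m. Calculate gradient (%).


Formula: Gradient = rise / run * 100
Gradient = 11.2 / 48.0 * 100 = 23.3%

23.3


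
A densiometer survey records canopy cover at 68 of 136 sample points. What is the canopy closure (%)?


Formula: Canopy closure = covered points / total points * 100
Closure = 68 / 136 * 100
Closure = 0.5 * 100 = 50.0%

50.0


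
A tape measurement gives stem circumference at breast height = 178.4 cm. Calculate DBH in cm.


Formula: DBH = C / pi
DBH = 178.4 / pi
pi = 3.14159...
DBH = 56.8 cm

56.8


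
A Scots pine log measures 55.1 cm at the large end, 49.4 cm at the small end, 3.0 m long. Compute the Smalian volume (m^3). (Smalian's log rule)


Smalian: V = (A1 + A2)/2 * L,  A = pi*(D/200)^2
A1 = pi*(55.1/200)^2 = 0.238448 m^2
A2 = pi*(49.4/200)^2 = 0.191665 m^2
V = (0.238448+0.191665)/2*3.0 = 0.6452 m^3

0.6452


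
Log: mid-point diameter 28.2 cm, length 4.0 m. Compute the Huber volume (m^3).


Huber: V = Am * L,  Am = pi*(Dm/200)^2
Am = pi*(28.2/200)^2 = 0.062458 m^2
V = 0.062458*4.0 = 0.2498 m^3

0.2498


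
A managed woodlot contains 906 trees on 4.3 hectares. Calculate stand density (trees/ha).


Formula: Stand Density = N_trees / Area_ha
Density = 906 trees / 4.3 ha
Density = 211 trees/ha

211


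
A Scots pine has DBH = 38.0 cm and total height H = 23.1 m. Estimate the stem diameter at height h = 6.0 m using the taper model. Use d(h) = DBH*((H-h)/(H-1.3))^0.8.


Taper: d(h) = DBH * ((H - h) / (H - 1.3))^0.8
Numerator = H - h = 23.1 - 6.0 = 17.1 m
Denominator = H - 1.3 = 23.1 - 1.3 = 21.8 m
Ratio = 17.1 / 21.8 = 0.7844
d = 38.0 * 0.7844^0.8 = 31.3 cm

31.3


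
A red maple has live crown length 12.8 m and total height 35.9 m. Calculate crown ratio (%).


Formula: Crown Ratio = (Crown Length / Total Height) * 100
CR = (12.8 m / 35.9 m) * 100
CR = 0.3565 * 100 = 35.7%

35.7


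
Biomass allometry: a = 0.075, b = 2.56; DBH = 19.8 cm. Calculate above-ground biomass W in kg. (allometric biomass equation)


Formula: W = a * DBH^b  (allometric power law)
DBH^b = 19.8^2.56 = 2086.7138
W = 0.075 * 2086.7138 = 156.5 kg

156.5


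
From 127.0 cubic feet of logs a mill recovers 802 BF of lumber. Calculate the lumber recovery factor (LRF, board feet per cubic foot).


Formula: LRF = Lumber Output (BF) / Log Input (ft^3)
LRF = 802 BF / 127.0 ft^3
LRF = 6.31 BF/ft^3

6.31


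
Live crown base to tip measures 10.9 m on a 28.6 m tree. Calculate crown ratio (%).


Formula: Crown Ratio = (Crown Length / Total Height) * 100
CR = (10.9 m / 28.6 m) * 100
CR = 0.3811 * 100 = 38.1%

38.1


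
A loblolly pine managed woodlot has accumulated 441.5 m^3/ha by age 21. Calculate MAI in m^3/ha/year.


Formula: MAI = Total Volume / Stand Age
MAI = 441.5 m^3/ha / 21 years
MAI = 21.02 m^3/ha/year

21.02


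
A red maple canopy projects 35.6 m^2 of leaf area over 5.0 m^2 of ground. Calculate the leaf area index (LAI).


Formula: LAI = total leaf area / ground area  (dimensionless)
LAI = 35.6 m^2 / 5.0 m^2
LAI = 7.12

7.12


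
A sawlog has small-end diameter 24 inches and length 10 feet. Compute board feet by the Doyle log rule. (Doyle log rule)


Doyle: BF = (D - 4)^2 * L / 16
Adjusted diameter = 24 - 4 = 20 in
(D-4)^2 = 20^2 = 400
BF = 400 * 10 / 16 = 250 BF

250


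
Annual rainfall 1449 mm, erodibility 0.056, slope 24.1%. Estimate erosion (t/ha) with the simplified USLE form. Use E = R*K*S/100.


Formula: E = R * K * S / 100  (simplified USLE)
R * K = 1449 * 0.056 = 81.144
E = 81.144 * 24.1 / 100 = 19.56 t/ha

19.56


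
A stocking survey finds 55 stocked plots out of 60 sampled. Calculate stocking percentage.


Formula: Stocking % = stocked plots / total plots * 100
Stocking = 55 / 60 * 100
Stocking = 0.9167 * 100 = 91.7%

91.7


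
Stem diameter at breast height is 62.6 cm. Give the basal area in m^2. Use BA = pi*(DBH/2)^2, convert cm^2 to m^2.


Formula: BA = pi * (DBH/2)^2 / 10000  (cm^2 to m^2)
Radius = DBH/2 = 62.6/2 = 31.3 cm
BA = pi * 31.3^2 / 10000
   = 3077.7869 cm^2 / 10000
   = 0.3078 m^2

0.3078


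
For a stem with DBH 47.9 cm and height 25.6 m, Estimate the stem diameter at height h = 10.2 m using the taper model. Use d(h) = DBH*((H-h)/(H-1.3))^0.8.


Taper: d(h) = DBH * ((H - h) / (H - 1.3))^0.8
Numerator = H - h = 25.6 - 10.2 = 15.4 m
Denominator = H - 1.3 = 25.6 - 1.3 = 24.3 m
Ratio = 15.4 / 24.3 = 0.63374
d = 47.9 * 0.63374^0.8 = 33.3 cm

33.3


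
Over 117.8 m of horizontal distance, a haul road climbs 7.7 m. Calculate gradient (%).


Formula: Gradient = rise / run * 100
Gradient = 7.7 / 117.8 * 100 = 6.5%

6.5


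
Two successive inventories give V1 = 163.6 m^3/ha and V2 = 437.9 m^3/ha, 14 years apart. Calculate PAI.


Formula: PAI = (V_T2 - V_T1) / (T2 - T1)
Volume increment = 437.9 - 163.6 = 274.3 m^3/ha
PAI = 274.3 / 14 = 19.59 m^3/ha/year

19.59


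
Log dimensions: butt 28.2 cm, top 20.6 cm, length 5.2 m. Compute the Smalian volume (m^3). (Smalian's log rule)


Smalian: V = (A1 + A2)/2 * L,  A = pi*(D/200)^2
A1 = pi*(28.2/200)^2 = 0.062458 m^2
A2 = pi*(20.6/200)^2 = 0.033329 m^2
V = (0.062458+0.033329)/2*5.2 = 0.249 m^3

0.249


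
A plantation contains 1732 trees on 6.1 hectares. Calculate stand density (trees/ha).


Formula: Stand Density = N_trees / Area_ha
Density = 1732 trees / 6.1 ha
Density = 284 trees/ha

284


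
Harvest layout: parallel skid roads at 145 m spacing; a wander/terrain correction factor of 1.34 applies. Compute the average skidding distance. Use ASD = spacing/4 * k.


Formula: ASD = (spacing / 4) * correction
Uncorrected distance = spacing / 4 = 145 / 4 = 36.25 m
ASD = 36.25 * 1.34 = 49 m

49


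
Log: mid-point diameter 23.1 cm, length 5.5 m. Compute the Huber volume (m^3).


Huber: V = Am * L,  Am = pi*(Dm/200)^2
Am = pi*(23.1/200)^2 = 0.04191 m^2
V = 0.04191*5.5 = 0.2305 m^3

0.2305


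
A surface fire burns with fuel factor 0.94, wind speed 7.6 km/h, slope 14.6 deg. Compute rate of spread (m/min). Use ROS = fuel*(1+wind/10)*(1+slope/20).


Formula: ROS = fuel * (1 + wind/10) * (1 + slope/20)
Wind factor = 1 + 7.6/10 = 1.76
Slope factor = 1 + 14.6/20 = 1.73
ROS = 0.94 * 1.76 * 1.73 = 2.86 m/min

2.86


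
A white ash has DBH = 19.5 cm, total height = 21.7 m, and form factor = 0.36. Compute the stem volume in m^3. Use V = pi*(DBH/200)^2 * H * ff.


Formula: V = pi * (DBH/200)^2 * H * ff
Radius = DBH/200 = 19.5/200 = 0.0975 m
Radius^2 = 0.0975^2 = 0.00950625 m^2
V = pi * 0.00950625 * 21.7 * 0.36
V = 0.233 m^3

0.233


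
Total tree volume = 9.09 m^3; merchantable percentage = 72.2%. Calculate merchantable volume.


Formula: MV = V_total * (merchantable_pct / 100)
Merchantable fraction = 72.2% / 100 = 0.722
MV = 9.09 m^3 * 0.722 = 6.563 m^3

6.563


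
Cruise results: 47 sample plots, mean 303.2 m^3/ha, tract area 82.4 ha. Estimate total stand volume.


Formula: Total Volume = Mean Volume per ha * Total Area
Total Volume = 303.2 m^3/ha * 82.4 ha
Total Volume = 24984 m^3

24984


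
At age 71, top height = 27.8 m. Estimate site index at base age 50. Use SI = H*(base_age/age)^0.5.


Formula: SI = H_dom * (base_age / age)^0.5
Age ratio = 50 / 71 = 0.70423
sqrt(age_ratio) = 0.83918
SI = 27.8 * 0.83918 = 23.3 m

23.3


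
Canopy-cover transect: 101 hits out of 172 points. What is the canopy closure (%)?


Formula: Canopy closure = covered points / total points * 100
Closure = 101 / 172 * 100
Closure = 0.5872 * 100 = 58.7%

58.7


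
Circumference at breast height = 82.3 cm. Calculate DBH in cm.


Formula: DBH = C / pi
DBH = 82.3 / pi
pi = 3.14159...
DBH = 26.2 cm

26.2


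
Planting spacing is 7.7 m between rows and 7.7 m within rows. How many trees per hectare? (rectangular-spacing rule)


Formula: TPH = 10000 m^2/ha / (spacing_x * spacing_y)
Area per tree = 7.7 m * 7.7 m = 59.29 m^2
TPH = 10000 / 59.29 = 169 trees/ha

169


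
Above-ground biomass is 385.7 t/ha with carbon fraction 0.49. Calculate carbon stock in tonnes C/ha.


Formula: Carbon Stock = Biomass * Carbon Fraction
C = 385.7 t/ha * 0.49
C = 189.0 t C/ha

189.0


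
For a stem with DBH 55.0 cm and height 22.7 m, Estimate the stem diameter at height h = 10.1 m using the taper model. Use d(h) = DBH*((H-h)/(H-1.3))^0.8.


Taper: d(h) = DBH * ((H - h) / (H - 1.3))^0.8
Numerator = H - h = 22.7 - 10.1 = 12.6 m
Denominator = H - 1.3 = 22.7 - 1.3 = 21.4 m
Ratio = 12.6 / 21.4 = 0.58879
d = 55.0 * 0.58879^0.8 = 36.0 cm

36.0


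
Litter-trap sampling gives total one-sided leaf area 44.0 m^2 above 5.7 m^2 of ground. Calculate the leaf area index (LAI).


Formula: LAI = total leaf area / ground area  (dimensionless)
LAI = 44.0 m^2 / 5.7 m^2
LAI = 7.72

7.72


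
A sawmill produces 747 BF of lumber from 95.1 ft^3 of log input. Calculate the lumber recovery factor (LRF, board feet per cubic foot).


Formula: LRF = Lumber Output (BF) / Log Input (ft^3)
LRF = 747 BF / 95.1 ft^3
LRF = 7.85 BF/ft^3

7.85


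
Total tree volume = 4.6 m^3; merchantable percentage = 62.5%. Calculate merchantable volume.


Formula: MV = V_total * (merchantable_pct / 100)
Merchantable fraction = 62.5% / 100 = 0.625
MV = 4.6 m^3 * 0.625 = 2.875 m^3

2.875


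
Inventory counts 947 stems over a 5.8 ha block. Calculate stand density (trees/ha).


Formula: Stand Density = N_trees / Area_ha
Density = 947 trees / 5.8 ha
Density = 163 trees/ha

163


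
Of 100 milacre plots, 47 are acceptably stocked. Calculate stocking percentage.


Formula: Stocking % = stocked plots / total plots * 100
Stocking = 47 / 100 * 100
Stocking = 0.47 * 100 = 47.0%

47.0


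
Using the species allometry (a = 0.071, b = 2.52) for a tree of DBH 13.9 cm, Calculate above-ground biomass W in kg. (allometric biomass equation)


Formula: W = a * DBH^b  (allometric power law)
DBH^b = 13.9^2.52 = 759.2718
W = 0.071 * 759.2718 = 53.9 kg

53.9


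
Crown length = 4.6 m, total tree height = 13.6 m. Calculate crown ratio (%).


Formula: Crown Ratio = (Crown Length / Total Height) * 100
CR = (4.6 m / 13.6 m) * 100
CR = 0.3382 * 100 = 33.8%

33.8


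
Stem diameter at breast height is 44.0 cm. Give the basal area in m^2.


Formula: BA = pi * (DBH/2)^2 / 10000  (cm^2 to m^2)
Radius = DBH/2 = 44.0/2 = 22.0 cm
BA = pi * 22.0^2 / 10000
   = 1520.5308 cm^2 / 10000
   = 0.1521 m^2

0.1521


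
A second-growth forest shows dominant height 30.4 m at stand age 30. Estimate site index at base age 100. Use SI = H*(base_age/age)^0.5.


Formula: SI = H_dom * (base_age / age)^0.5
Age ratio = 100 / 30 = 3.33333
sqrt(age_ratio) = 1.82574
SI = 30.4 * 1.82574 = 55.5 m

55.5


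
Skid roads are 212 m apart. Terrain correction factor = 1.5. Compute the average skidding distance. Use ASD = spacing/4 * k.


Formula: ASD = (spacing / 4) * correction
Uncorrected distance = spacing / 4 = 212 / 4 = 53 m
ASD = 53 * 1.5 = 80 m

80


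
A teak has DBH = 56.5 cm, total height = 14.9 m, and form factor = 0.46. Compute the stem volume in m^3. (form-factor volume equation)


Formula: V = pi * (DBH/200)^2 * H * ff
Radius = DBH/200 = 56.5/200 = 0.2825 m
Radius^2 = 0.2825^2 = 0.07980625 m^2
V = pi * 0.07980625 * 14.9 * 0.46
V = 1.718 m^3

1.718


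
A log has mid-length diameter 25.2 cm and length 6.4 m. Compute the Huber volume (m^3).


Huber: V = Am * L,  Am = pi*(Dm/200)^2
Am = pi*(25.2/200)^2 = 0.049876 m^2
V = 0.049876*6.4 = 0.3192 m^3

0.3192


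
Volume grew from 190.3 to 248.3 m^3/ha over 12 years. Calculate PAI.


Formula: PAI = (V_T2 - V_T1) / (T2 - T1)
Volume increment = 248.3 - 190.3 = 58.0 m^3/ha
PAI = 58.0 / 12 = 4.83 m^3/ha/year

4.83


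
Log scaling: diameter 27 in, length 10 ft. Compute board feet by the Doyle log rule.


Doyle: BF = (D - 4)^2 * L / 16
Adjusted diameter = 27 - 4 = 23 in
(D-4)^2 = 23^2 = 529
BF = 529 * 10 / 16 = 331 BF

331


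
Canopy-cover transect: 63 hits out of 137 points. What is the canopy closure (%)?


Formula: Canopy closure = covered points / total points * 100
Closure = 63 / 137 * 100
Closure = 0.4599 * 100 = 46.0%

46.0


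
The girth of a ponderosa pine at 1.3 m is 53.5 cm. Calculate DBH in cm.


Formula: DBH = C / pi
DBH = 53.5 / pi
pi = 3.14159...
DBH = 17.0 cm

17.0


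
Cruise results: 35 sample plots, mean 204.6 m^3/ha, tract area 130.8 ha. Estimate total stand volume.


Formula: Total Volume = Mean Volume per ha * Total Area
Total Volume = 204.6 m^3/ha * 130.8 ha
Total Volume = 26762 m^3

26762


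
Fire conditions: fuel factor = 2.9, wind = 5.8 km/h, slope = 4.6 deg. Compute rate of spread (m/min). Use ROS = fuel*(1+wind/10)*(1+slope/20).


Formula: ROS = fuel * (1 + wind/10) * (1 + slope/20)
Wind factor = 1 + 5.8/10 = 1.58
Slope factor = 1 + 4.6/20 = 1.23
ROS = 2.9 * 1.58 * 1.23 = 5.64 m/min

5.64


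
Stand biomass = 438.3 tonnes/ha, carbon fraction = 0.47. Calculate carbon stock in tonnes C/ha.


Formula: Carbon Stock = Biomass * Carbon Fraction
C = 438.3 t/ha * 0.47
C = 206.0 t C/ha

206.0


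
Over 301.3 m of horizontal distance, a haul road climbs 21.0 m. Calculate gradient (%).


Formula: Gradient = rise / run * 100
Gradient = 21.0 / 301.3 * 100 = 7.0%

7.0


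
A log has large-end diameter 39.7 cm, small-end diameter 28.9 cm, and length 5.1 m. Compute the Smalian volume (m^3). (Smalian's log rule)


Smalian: V = (A1 + A2)/2 * L,  A = pi*(D/200)^2
A1 = pi*(39.7/200)^2 = 0.123786 m^2
A2 = pi*(28.9/200)^2 = 0.065597 m^2
V = (0.123786+0.065597)/2*5.1 = 0.4829 m^3

0.4829


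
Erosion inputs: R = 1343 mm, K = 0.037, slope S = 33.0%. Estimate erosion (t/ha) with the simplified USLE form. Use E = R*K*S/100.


Formula: E = R * K * S / 100  (simplified USLE)
R * K = 1343 * 0.037 = 49.691
E = 49.691 * 33.0 / 100 = 16.4 t/ha

16.4


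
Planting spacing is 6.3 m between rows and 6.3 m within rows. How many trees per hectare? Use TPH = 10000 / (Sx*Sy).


Formula: TPH = 10000 m^2/ha / (spacing_x * spacing_y)
Area per tree = 6.3 m * 6.3 m = 39.69 m^2
TPH = 10000 / 39.69 = 252 trees/ha

252


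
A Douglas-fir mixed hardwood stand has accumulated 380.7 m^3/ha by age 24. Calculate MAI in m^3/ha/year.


Formula: MAI = Total Volume / Stand Age
MAI = 380.7 m^3/ha / 24 years
MAI = 15.86 m^3/ha/year

15.86


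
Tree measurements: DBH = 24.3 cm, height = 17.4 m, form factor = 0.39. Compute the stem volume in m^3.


Formula: V = pi * (DBH/200)^2 * H * ff
Radius = DBH/200 = 24.3/200 = 0.1215 m
Radius^2 = 0.1215^2 = 0.01476225 m^2
V = pi * 0.01476225 * 17.4 * 0.39
V = 0.315 m^3

0.315


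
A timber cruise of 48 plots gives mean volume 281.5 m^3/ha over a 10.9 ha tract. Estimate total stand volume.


Formula: Total Volume = Mean Volume per ha * Total Area
Total Volume = 281.5 m^3/ha * 10.9 ha
Total Volume = 3068 m^3

3068


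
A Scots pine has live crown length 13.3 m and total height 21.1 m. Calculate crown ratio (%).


Formula: Crown Ratio = (Crown Length / Total Height) * 100
CR = (13.3 m / 21.1 m) * 100
CR = 0.6303 * 100 = 63.0%

63.0


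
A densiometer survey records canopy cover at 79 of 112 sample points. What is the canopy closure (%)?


Formula: Canopy closure = covered points / total points * 100
Closure = 79 / 112 * 100
Closure = 0.7054 * 100 = 70.5%

70.5


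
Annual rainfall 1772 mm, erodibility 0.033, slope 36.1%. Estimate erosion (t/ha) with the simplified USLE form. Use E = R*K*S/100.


Formula: E = R * K * S / 100  (simplified USLE)
R * K = 1772 * 0.033 = 58.476
E = 58.476 * 36.1 / 100 = 21.11 t/ha

21.11


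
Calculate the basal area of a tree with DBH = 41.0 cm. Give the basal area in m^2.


Formula: BA = pi * (DBH/2)^2 / 10000  (cm^2 to m^2)
Radius = DBH/2 = 41.0/2 = 20.5 cm
BA = pi * 20.5^2 / 10000
   = 1320.2543 cm^2 / 10000
   = 0.132 m^2

0.132


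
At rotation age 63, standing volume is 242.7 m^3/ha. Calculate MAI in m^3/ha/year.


Formula: MAI = Total Volume / Stand Age
MAI = 242.7 m^3/ha / 63 years
MAI = 3.85 m^3/ha/year

3.85


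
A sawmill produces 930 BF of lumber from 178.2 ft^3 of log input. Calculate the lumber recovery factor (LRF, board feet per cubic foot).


Formula: LRF = Lumber Output (BF) / Log Input (ft^3)
LRF = 930 BF / 178.2 ft^3
LRF = 5.22 BF/ft^3

5.22


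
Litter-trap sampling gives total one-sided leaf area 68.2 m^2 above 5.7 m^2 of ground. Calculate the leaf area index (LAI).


Formula: LAI = total leaf area / ground area  (dimensionless)
LAI = 68.2 m^2 / 5.7 m^2
LAI = 11.96

11.96


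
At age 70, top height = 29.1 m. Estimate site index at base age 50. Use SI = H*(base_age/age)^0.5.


Formula: SI = H_dom * (base_age / age)^0.5
Age ratio = 50 / 70 = 0.71429
sqrt(age_ratio) = 0.84515
SI = 29.1 * 0.84515 = 24.6 m

24.6


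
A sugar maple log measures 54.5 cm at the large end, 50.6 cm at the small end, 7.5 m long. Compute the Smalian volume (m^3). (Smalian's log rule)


Smalian: V = (A1 + A2)/2 * L,  A = pi*(D/200)^2
A1 = pi*(54.5/200)^2 = 0.233283 m^2
A2 = pi*(50.6/200)^2 = 0.20109 m^2
V = (0.233283+0.20109)/2*7.5 = 1.6289 m^3

1.6289


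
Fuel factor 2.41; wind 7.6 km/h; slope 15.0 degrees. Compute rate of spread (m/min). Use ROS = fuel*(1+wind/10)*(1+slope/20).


Formula: ROS = fuel * (1 + wind/10) * (1 + slope/20)
Wind factor = 1 + 7.6/10 = 1.76
Slope factor = 1 + 15.0/20 = 1.75
ROS = 2.41 * 1.76 * 1.75 = 7.42 m/min

7.42


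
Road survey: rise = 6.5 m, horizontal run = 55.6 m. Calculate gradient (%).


Formula: Gradient = rise / run * 100
Gradient = 6.5 / 55.6 * 100 = 11.7%

11.7


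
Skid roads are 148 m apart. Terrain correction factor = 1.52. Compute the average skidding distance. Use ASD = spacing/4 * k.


Formula: ASD = (spacing / 4) * correction
Uncorrected distance = spacing / 4 = 148 / 4 = 37 m
ASD = 37 * 1.52 = 56 m

56


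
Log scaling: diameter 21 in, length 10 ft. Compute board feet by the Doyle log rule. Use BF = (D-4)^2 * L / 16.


Doyle: BF = (D - 4)^2 * L / 16
Adjusted diameter = 21 - 4 = 17 in
(D-4)^2 = 17^2 = 289
BF = 289 * 10 / 16 = 181 BF

181


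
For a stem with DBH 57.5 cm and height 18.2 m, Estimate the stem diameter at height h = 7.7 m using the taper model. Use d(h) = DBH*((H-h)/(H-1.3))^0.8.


Taper: d(h) = DBH * ((H - h) / (H - 1.3))^0.8
Numerator = H - h = 18.2 - 7.7 = 10.5 m
Denominator = H - 1.3 = 18.2 - 1.3 = 16.9 m
Ratio = 10.5 / 16.9 = 0.6213
d = 57.5 * 0.6213^0.8 = 39.3 cm

39.3


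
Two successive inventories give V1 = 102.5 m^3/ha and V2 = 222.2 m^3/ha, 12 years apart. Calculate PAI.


Formula: PAI = (V_T2 - V_T1) / (T2 - T1)
Volume increment = 222.2 - 102.5 = 119.7 m^3/ha
PAI = 119.7 / 12 = 9.98 m^3/ha/year

9.98


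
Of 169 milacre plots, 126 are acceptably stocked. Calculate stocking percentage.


Formula: Stocking % = stocked plots / total plots * 100
Stocking = 126 / 169 * 100
Stocking = 0.7456 * 100 = 74.6%

74.6


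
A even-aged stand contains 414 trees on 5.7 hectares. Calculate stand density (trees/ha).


Formula: Stand Density = N_trees / Area_ha
Density = 414 trees / 5.7 ha
Density = 73 trees/ha

73


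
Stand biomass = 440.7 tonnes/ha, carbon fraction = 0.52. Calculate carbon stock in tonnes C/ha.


Formula: Carbon Stock = Biomass * Carbon Fraction
C = 440.7 t/ha * 0.52
C = 229.2 t C/ha

229.2


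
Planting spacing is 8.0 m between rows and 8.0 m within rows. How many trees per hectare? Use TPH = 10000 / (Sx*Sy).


Formula: TPH = 10000 m^2/ha / (spacing_x * spacing_y)
Area per tree = 8.0 m * 8.0 m = 64.0 m^2
TPH = 10000 / 64.0 = 156 trees/ha

156


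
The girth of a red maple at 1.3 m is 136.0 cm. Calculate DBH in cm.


Formula: DBH = C / pi
DBH = 136.0 / pi
pi = 3.14159...
DBH = 43.3 cm

43.3


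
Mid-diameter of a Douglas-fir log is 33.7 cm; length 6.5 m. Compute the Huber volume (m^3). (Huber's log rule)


Huber: V = Am * L,  Am = pi*(Dm/200)^2
Am = pi*(33.7/200)^2 = 0.089197 m^2
V = 0.089197*6.5 = 0.5798 m^3

0.5798


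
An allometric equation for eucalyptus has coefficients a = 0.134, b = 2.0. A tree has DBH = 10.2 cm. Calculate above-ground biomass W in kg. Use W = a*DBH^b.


Formula: W = a * DBH^b  (allometric power law)
DBH^b = 10.2^2.0 = 104.04
W = 0.134 * 104.04 = 13.9 kg

13.9


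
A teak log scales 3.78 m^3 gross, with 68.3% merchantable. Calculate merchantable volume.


Formula: MV = V_total * (merchantable_pct / 100)
Merchantable fraction = 68.3% / 100 = 0.683
MV = 3.78 m^3 * 0.683 = 2.582 m^3

2.582


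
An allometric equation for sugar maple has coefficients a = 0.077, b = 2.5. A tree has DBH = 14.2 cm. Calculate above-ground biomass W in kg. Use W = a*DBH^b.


Formula: W = a * DBH^b  (allometric power law)
DBH^b = 14.2^2.5 = 759.8377
W = 0.077 * 759.8377 = 58.5 kg

58.5


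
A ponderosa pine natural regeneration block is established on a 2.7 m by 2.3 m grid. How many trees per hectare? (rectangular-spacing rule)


Formula: TPH = 10000 m^2/ha / (spacing_x * spacing_y)
Area per tree = 2.7 m * 2.3 m = 6.21 m^2
TPH = 10000 / 6.21 = 1610 trees/ha

1610


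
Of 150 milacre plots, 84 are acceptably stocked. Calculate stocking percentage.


Formula: Stocking % = stocked plots / total plots * 100
Stocking = 84 / 150 * 100
Stocking = 0.56 * 100 = 56.0%

56.0


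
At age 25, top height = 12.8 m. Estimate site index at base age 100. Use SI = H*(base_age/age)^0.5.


Formula: SI = H_dom * (base_age / age)^0.5
Age ratio = 100 / 25 = 4.0
sqrt(age_ratio) = 2.0
SI = 12.8 * 2.0 = 25.6 m

25.6


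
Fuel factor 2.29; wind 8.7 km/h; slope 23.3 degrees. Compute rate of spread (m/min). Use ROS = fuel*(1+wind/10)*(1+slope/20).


Formula: ROS = fuel * (1 + wind/10) * (1 + slope/20)
Wind factor = 1 + 8.7/10 = 1.87
Slope factor = 1 + 23.3/20 = 2.165
ROS = 2.29 * 1.87 * 2.165 = 9.27 m/min

9.27


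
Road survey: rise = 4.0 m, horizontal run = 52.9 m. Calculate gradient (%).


Formula: Gradient = rise / run * 100
Gradient = 4.0 / 52.9 * 100 = 7.6%

7.6


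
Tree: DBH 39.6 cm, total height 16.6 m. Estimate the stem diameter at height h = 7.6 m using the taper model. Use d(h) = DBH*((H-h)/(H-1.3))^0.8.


Taper: d(h) = DBH * ((H - h) / (H - 1.3))^0.8
Numerator = H - h = 16.6 - 7.6 = 9.0 m
Denominator = H - 1.3 = 16.6 - 1.3 = 15.3 m
Ratio = 9.0 / 15.3 = 0.58824
d = 39.6 * 0.58824^0.8 = 25.9 cm

25.9


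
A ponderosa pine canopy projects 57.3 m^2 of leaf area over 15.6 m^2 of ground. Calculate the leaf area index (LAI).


Formula: LAI = total leaf area / ground area  (dimensionless)
LAI = 57.3 m^2 / 15.6 m^2
LAI = 3.67

3.67


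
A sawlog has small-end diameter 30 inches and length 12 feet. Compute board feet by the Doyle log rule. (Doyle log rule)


Doyle: BF = (D - 4)^2 * L / 16
Adjusted diameter = 30 - 4 = 26 in
(D-4)^2 = 26^2 = 676
BF = 676 * 12 / 16 = 507 BF

507


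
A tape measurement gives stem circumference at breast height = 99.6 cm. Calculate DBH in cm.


Formula: DBH = C / pi
DBH = 99.6 / pi
pi = 3.14159...
DBH = 31.7 cm

31.7


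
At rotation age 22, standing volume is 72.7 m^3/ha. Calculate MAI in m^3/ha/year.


Formula: MAI = Total Volume / Stand Age
MAI = 72.7 m^3/ha / 22 years
MAI = 3.3 m^3/ha/year

3.3


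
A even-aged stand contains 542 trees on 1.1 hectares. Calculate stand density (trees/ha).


Formula: Stand Density = N_trees / Area_ha
Density = 542 trees / 1.1 ha
Density = 493 trees/ha

493


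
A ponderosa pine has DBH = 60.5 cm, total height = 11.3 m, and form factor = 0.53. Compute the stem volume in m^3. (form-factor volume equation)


Formula: V = pi * (DBH/200)^2 * H * ff
Radius = DBH/200 = 60.5/200 = 0.3025 m
Radius^2 = 0.3025^2 = 0.09150625 m^2
V = pi * 0.09150625 * 11.3 * 0.53
V = 1.722 m^3

1.722


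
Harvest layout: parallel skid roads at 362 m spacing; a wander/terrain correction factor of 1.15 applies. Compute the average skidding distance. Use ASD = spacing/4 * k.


Formula: ASD = (spacing / 4) * correction
Uncorrected distance = spacing / 4 = 362 / 4 = 90.5 m
ASD = 90.5 * 1.15 = 104 m

104


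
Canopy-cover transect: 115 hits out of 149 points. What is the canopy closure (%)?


Formula: Canopy closure = covered points / total points * 100
Closure = 115 / 149 * 100
Closure = 0.7718 * 100 = 77.2%

77.2


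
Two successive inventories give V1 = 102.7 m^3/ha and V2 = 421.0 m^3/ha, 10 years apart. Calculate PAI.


Formula: PAI = (V_T2 - V_T1) / (T2 - T1)
Volume increment = 421.0 - 102.7 = 318.3 m^3/ha
PAI = 318.3 / 10 = 31.83 m^3/ha/year

31.83


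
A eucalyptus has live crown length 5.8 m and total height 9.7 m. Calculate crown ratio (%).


Formula: Crown Ratio = (Crown Length / Total Height) * 100
CR = (5.8 m / 9.7 m) * 100
CR = 0.5979 * 100 = 59.8%

59.8


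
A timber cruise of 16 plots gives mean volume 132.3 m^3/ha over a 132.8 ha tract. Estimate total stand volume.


Formula: Total Volume = Mean Volume per ha * Total Area
Total Volume = 132.3 m^3/ha * 132.8 ha
Total Volume = 17569 m^3

17569


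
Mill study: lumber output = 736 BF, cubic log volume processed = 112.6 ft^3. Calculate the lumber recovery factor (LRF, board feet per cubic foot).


Formula: LRF = Lumber Output (BF) / Log Input (ft^3)
LRF = 736 BF / 112.6 ft^3
LRF = 6.54 BF/ft^3

6.54


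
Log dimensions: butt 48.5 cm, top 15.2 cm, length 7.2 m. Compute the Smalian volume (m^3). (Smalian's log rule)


Smalian: V = (A1 + A2)/2 * L,  A = pi*(D/200)^2
A1 = pi*(48.5/200)^2 = 0.184745 m^2
A2 = pi*(15.2/200)^2 = 0.018146 m^2
V = (0.184745+0.018146)/2*7.2 = 0.7304 m^3

0.7304


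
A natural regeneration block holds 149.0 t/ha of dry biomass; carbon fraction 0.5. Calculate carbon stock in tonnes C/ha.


Formula: Carbon Stock = Biomass * Carbon Fraction
C = 149.0 t/ha * 0.5
C = 74.5 t C/ha

74.5


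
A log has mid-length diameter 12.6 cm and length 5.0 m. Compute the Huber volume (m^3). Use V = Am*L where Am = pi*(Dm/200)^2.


Huber: V = Am * L,  Am = pi*(Dm/200)^2
Am = pi*(12.6/200)^2 = 0.012469 m^2
V = 0.012469*5.0 = 0.0623 m^3

0.0623


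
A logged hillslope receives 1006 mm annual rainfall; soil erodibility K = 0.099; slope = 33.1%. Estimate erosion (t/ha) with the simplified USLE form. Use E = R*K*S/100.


Formula: E = R * K * S / 100  (simplified USLE)
R * K = 1006 * 0.099 = 99.594
E = 99.594 * 33.1 / 100 = 32.97 t/ha

32.97


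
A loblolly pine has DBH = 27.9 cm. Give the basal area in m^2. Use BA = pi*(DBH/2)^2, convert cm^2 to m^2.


Formula: BA = pi * (DBH/2)^2 / 10000  (cm^2 to m^2)
Radius = DBH/2 = 27.9/2 = 13.95 cm
BA = pi * 13.95^2 / 10000
   = 611.3618 cm^2 / 10000
   = 0.0611 m^2

0.0611


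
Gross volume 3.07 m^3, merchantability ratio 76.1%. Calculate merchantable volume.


Formula: MV = V_total * (merchantable_pct / 100)
Merchantable fraction = 76.1% / 100 = 0.761
MV = 3.07 m^3 * 0.761 = 2.336 m^3

2.336
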